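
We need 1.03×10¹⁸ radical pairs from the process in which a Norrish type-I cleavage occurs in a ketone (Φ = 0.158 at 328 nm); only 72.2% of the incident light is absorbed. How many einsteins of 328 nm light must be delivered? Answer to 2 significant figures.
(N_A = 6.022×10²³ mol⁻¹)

Product: 1.03×10¹⁸ / 6.022×10²³ = 1.710×10⁻⁶ mol.
Photons that must be absorbed: 1.710×10⁻⁶ / 0.158 = 1.082×10⁻⁵ mol.
Incident photons needed: 1.082×10⁻⁵ / 0.722 = 1.499×10⁻⁵ mol.

1.5×10⁻⁵ einstein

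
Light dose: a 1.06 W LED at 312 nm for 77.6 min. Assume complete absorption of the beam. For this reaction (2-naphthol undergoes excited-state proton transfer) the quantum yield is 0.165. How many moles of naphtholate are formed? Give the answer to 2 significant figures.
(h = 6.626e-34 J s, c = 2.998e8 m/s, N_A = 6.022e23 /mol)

0.0021 mol

Photon energy at 312 nm: hc/λ = (6.626e-34)(2.998e8)/(312e-9) = 6.367e-19 J.
Energy delivered: (1.06 W)(4656 s) = 4935 J.
Photons incident: 4935 / 6.367e-19 = 7.751e21, i.e. 7.751e21/6.022e23 = 0.01287 mol.
Product: Φ × n_abs = 0.165 × 0.01287 = 0.002124 mol.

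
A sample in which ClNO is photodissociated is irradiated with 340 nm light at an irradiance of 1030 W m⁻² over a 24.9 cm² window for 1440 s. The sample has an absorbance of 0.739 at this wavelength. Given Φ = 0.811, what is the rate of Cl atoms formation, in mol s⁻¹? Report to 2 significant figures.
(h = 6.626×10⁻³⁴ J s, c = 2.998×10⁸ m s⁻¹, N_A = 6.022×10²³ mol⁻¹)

Photon energy at 340 nm: hc/λ = (6.626×10⁻³⁴)(2.998×10⁸)/(340×10⁻⁹) = 5.843×10⁻¹⁹ J.
Energy delivered: (1030 W m⁻²)(24.9×10⁻⁴ m²)(1440 s) = 3693 J.
Photons incident: 3693 / 5.843×10⁻¹⁹ = 6.320×10²¹, i.e. 6.320×10²¹/6.022×10²³ = 0.01049 mol.
Fraction absorbed: 1 − 10^(−0.739) = 0.8176.
Photons absorbed: 0.8176 × 0.01049 = 0.008577 mol.
Product formed: 0.811 × 0.008577 = 0.006956 mol.
Rate: 0.006956 / 1440 s = 4.8×10⁻⁶ mol s⁻¹.

4.8×10⁻⁶ mol s⁻¹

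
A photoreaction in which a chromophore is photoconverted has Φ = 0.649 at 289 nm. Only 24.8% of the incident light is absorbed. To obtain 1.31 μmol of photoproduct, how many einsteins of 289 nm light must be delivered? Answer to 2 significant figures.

8.1e-6 einstein

Product: 1.31 μmol = 1.31e-6 mol.
Photons that must be absorbed: 1.31e-6 / 0.649 = 2.018e-6 mol.
Incident photons needed: 2.018e-6 / 0.248 = 8.137e-6 mol.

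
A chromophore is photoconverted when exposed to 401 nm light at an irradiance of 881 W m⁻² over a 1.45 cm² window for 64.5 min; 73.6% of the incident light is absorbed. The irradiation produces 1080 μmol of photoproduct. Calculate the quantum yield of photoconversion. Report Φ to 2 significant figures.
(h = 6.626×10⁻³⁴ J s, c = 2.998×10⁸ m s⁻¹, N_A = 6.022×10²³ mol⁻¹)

Φ = 0.89

Product: 1080 μmol = 0.00108 mol.
Photon energy at 401 nm: hc/λ = (6.626×10⁻³⁴)(2.998×10⁸)/(401×10⁻⁹) = 4.954×10⁻¹⁹ J.
Energy delivered: (881 W m⁻²)(1.45×10⁻⁴ m²)(3870 s) = 494.4 J.
Photons incident: 494.4 / 4.954×10⁻¹⁹ = 9.980×10²⁰, i.e. 9.980×10²⁰/6.022×10²³ = 0.001657 mol.
Photons absorbed: 0.736 × 0.001657 = 0.001220 mol.
Φ = 0.00108 mol / 0.001220 mol photons = 0.89.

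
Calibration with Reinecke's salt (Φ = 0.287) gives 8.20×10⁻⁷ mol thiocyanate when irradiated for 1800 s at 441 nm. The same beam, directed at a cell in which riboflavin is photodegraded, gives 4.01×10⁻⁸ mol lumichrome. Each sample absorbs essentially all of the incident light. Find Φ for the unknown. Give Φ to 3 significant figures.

Φ = 0.0140

Photons absorbed by the actinometer: 8.20×10⁻⁷ / 0.287 = 2.857×10⁻⁶ mol.
Φ(unknown) = 4.01×10⁻⁸ / 2.857×10⁻⁶ = 0.0140.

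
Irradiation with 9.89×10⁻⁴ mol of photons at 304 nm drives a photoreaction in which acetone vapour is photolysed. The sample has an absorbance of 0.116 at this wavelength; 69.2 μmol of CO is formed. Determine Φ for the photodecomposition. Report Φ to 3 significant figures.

Φ = 0.299

Product: 69.2 μmol = 6.92×10⁻⁵ mol.
Fraction absorbed: 1 − 10^(−0.116) = 0.2344.
Photons absorbed: 0.2344 × 9.89×10⁻⁴ = 2.318×10⁻⁴ mol.
Φ = 6.92×10⁻⁵ mol / 2.318×10⁻⁴ mol photons = 0.299.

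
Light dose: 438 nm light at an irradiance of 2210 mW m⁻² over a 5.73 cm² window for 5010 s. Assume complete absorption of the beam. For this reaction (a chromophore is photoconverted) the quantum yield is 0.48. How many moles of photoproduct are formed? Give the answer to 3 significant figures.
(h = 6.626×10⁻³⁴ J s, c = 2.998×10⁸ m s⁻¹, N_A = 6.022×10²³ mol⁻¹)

1.12×10⁻⁵ mol

Photon energy at 438 nm: hc/λ = (6.626×10⁻³⁴)(2.998×10⁸)/(438×10⁻⁹) = 4.535×10⁻¹⁹ J.
Energy delivered: (2210 mW m⁻²)(5.73×10⁻⁴ m²)(5010 s) = 6.344 J.
Photons incident: 6.344 / 4.535×10⁻¹⁹ = 1.399×10¹⁹, i.e. 1.399×10¹⁹/6.022×10²³ = 2.323×10⁻⁵ mol.
Product: Φ × n_abs = 0.48 × 2.323×10⁻⁵ = 1.115×10⁻⁵ mol.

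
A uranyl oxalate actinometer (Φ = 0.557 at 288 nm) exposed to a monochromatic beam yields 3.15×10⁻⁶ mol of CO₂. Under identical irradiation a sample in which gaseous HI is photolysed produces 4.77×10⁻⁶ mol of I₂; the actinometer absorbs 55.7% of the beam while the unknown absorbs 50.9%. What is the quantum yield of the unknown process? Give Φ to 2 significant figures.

Φ = 0.92

Photons absorbed by the actinometer: 3.15×10⁻⁶ / 0.557 = 5.655×10⁻⁶ mol.
Incident flux: 5.655×10⁻⁶ / 0.557 = 1.015×10⁻⁵ einstein.
Absorbed by unknown: 0.509 × 1.015×10⁻⁵ = 5.166×10⁻⁶ mol.
Φ(unknown) = 4.77×10⁻⁶ / 5.166×10⁻⁶ = 0.92.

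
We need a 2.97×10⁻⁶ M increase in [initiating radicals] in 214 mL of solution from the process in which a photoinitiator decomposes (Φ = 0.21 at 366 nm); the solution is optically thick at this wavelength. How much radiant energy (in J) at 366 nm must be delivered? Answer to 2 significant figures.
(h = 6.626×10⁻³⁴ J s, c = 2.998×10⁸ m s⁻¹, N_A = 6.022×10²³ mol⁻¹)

Product: (2.97×10⁻⁶ M)(0.214 L) = 6.356×10⁻⁷ mol.
Photons that must be absorbed: 6.356×10⁻⁷ / 0.21 = 3.027×10⁻⁶ mol.
Photon energy: hc/λ = 5.428×10⁻¹⁹ J; per mole, 3.269×10⁵ J mol⁻¹.
Energy required: 3.027×10⁻⁶ × 3.269×10⁵ = 0.99 J.

0.99 J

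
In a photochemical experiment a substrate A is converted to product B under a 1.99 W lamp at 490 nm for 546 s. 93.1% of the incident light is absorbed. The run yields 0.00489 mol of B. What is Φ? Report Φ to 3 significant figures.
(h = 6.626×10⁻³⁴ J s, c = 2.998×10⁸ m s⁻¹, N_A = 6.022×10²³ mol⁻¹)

Photon energy at 490 nm: hc/λ = (6.626×10⁻³⁴)(2.998×10⁸)/(490×10⁻⁹) = 4.054×10⁻¹⁹ J.
Energy delivered: (1.99 W)(546 s) = 1087 J.
Photons incident: 1087 / 4.054×10⁻¹⁹ = 2.681×10²¹, i.e. 2.681×10²¹/6.022×10²³ = 0.004452 mol.
Photons absorbed: 0.931 × 0.004452 = 0.004145 mol.
Φ = 0.00489 mol / 0.004145 mol photons = 1.18.

Φ = 1.18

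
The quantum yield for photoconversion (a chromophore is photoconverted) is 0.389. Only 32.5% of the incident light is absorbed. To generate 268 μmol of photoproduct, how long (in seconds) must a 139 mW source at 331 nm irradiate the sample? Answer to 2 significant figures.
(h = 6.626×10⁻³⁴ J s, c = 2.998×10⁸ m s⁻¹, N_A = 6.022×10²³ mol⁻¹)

Product: 268 μmol = 2.68×10⁻⁴ mol.
Photons that must be absorbed: 2.68×10⁻⁴ / 0.389 = 6.889×10⁻⁴ mol.
Incident photons needed: 6.889×10⁻⁴ / 0.325 = 0.002120 mol.
Photon energy: hc/λ = 6.001×10⁻¹⁹ J; per mole, 3.614×10⁵ J mol⁻¹.
Energy required: 0.002120 × 3.614×10⁵ = 766.2 J.
Time: 766.2 J / 0.139 W = 5500 s.

t ≈ 5500 s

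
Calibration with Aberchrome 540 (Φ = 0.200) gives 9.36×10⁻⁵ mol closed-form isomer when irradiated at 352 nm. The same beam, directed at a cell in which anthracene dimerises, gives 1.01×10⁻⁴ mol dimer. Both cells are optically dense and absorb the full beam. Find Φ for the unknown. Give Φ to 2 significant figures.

Φ = 0.22

Photons absorbed by the actinometer: 9.36×10⁻⁵ / 0.200 = 4.680×10⁻⁴ mol.
Φ(unknown) = 1.01×10⁻⁴ / 4.680×10⁻⁴ = 0.22.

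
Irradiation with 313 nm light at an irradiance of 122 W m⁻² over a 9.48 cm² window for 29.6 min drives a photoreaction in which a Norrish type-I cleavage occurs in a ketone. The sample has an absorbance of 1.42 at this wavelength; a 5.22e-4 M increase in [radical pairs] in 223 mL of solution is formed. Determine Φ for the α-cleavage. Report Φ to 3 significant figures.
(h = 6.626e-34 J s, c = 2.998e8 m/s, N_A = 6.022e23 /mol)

Φ = 0.225

Product: (5.22e-4 M)(0.223 L) = 1.164e-4 mol.
Photon energy at 313 nm: hc/λ = (6.626e-34)(2.998e8)/(313e-9) = 6.347e-19 J.
Energy delivered: (122 W m⁻²)(9.48e-4 m²)(1776 s) = 205.4 J.
Photons incident: 205.4 / 6.347e-19 = 3.236e20, i.e. 3.236e20/6.022e23 = 5.374e-4 mol.
Fraction absorbed: 1 − 10^(−1.42) = 0.9620.
Photons absorbed: 0.9620 × 5.374e-4 = 5.170e-4 mol.
Φ = 1.164e-4 mol / 5.170e-4 mol photons = 0.225.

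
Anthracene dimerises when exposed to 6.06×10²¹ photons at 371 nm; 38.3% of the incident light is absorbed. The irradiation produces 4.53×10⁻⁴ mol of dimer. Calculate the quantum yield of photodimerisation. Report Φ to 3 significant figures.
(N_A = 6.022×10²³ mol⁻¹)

Moles of photons: 6.06×10²¹ / 6.022×10²³ = 0.01006 mol.
Photons absorbed: 0.383 × 0.01006 = 0.003853 mol.
Φ = 4.53×10⁻⁴ mol / 0.003853 mol photons = 0.118.

Φ = 0.118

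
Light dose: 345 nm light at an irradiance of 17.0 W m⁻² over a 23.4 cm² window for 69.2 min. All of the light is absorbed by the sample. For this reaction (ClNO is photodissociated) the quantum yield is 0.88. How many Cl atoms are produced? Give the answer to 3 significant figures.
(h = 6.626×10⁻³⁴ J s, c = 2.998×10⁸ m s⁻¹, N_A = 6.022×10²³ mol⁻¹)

Photon energy at 345 nm: hc/λ = (6.626×10⁻³⁴)(2.998×10⁸)/(345×10⁻⁹) = 5.758×10⁻¹⁹ J.
Energy delivered: (17.0 W m⁻²)(23.4×10⁻⁴ m²)(4152 s) = 165.2 J.
Photons incident: 165.2 / 5.758×10⁻¹⁹ = 2.869×10²⁰, i.e. 2.869×10²⁰/6.022×10²³ = 4.764×10⁻⁴ mol.
Product: Φ × n_abs = 0.88 × 4.764×10⁻⁴ = 4.192×10⁻⁴ mol.
As a count: 4.192×10⁻⁴ × 6.022×10²³ = 2.52×10²⁰.

2.52×10²⁰ atoms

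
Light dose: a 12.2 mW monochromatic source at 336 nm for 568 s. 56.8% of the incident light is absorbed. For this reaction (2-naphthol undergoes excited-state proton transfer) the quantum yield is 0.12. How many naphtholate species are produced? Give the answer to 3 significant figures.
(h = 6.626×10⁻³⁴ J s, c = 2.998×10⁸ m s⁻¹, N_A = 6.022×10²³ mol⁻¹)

Photon energy at 336 nm: hc/λ = (6.626×10⁻³⁴)(2.998×10⁸)/(336×10⁻⁹) = 5.912×10⁻¹⁹ J.
Energy delivered: (12.2 mW)(568 s) = 6.930 J.
Photons incident: 6.930 / 5.912×10⁻¹⁹ = 1.172×10¹⁹, i.e. 1.172×10¹⁹/6.022×10²³ = 1.946×10⁻⁵ mol.
Photons absorbed: 0.568 × 1.946×10⁻⁵ = 1.105×10⁻⁵ mol.
Product: Φ × n_abs = 0.12 × 1.105×10⁻⁵ = 1.326×10⁻⁶ mol.
As a count: 1.326×10⁻⁶ × 6.022×10²³ = 7.99×10¹⁷.

7.99×10¹⁷ species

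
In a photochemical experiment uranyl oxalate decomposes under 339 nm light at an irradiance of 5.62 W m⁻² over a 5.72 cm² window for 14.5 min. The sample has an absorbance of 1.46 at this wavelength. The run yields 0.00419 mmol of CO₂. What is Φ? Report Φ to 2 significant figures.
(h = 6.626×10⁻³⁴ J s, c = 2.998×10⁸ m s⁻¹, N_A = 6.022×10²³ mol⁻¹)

Φ = 0.55

Product: 0.00419 mmol = 4.19×10⁻⁶ mol.
Photon energy at 339 nm: hc/λ = (6.626×10⁻³⁴)(2.998×10⁸)/(339×10⁻⁹) = 5.860×10⁻¹⁹ J.
Energy delivered: (5.62 W m⁻²)(5.72×10⁻⁴ m²)(870 s) = 2.797 J.
Photons incident: 2.797 / 5.860×10⁻¹⁹ = 4.773×10¹⁸, i.e. 4.773×10¹⁸/6.022×10²³ = 7.926×10⁻⁶ mol.
Fraction absorbed: 1 − 10^(−1.46) = 0.9653.
Photons absorbed: 0.9653 × 7.926×10⁻⁶ = 7.651×10⁻⁶ mol.
Φ = 4.19×10⁻⁶ mol / 7.651×10⁻⁶ mol photons = 0.55.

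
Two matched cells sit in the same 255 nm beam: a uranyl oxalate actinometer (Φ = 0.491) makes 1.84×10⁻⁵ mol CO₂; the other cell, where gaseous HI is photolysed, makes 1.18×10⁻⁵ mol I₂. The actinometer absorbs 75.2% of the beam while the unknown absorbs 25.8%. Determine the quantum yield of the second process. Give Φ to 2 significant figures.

Φ = 0.92

Photons absorbed by the actinometer: 1.84×10⁻⁵ / 0.491 = 3.747×10⁻⁵ mol.
Incident flux: 3.747×10⁻⁵ / 0.752 = 4.983×10⁻⁵ einstein.
Absorbed by unknown: 0.258 × 4.983×10⁻⁵ = 1.286×10⁻⁵ mol.
Φ(unknown) = 1.18×10⁻⁵ / 1.286×10⁻⁵ = 0.92.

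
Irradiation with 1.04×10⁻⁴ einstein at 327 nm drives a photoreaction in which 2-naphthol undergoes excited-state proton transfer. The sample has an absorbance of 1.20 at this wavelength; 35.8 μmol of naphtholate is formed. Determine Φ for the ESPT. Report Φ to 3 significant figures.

Φ = 0.367

Product: 35.8 μmol = 3.58×10⁻⁵ mol.
Fraction absorbed: 1 − 10^(−1.20) = 0.9369.
Photons absorbed: 0.9369 × 1.04×10⁻⁴ = 9.744×10⁻⁵ mol.
Φ = 3.58×10⁻⁵ mol / 9.744×10⁻⁵ mol photons = 0.367.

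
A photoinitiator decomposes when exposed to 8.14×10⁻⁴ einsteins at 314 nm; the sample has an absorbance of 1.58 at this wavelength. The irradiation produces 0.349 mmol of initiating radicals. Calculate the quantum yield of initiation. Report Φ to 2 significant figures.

Φ = 0.44

Product: 0.349 mmol = 3.49×10⁻⁴ mol.
Fraction absorbed: 1 − 10^(−1.58) = 0.9737.
Photons absorbed: 0.9737 × 8.14×10⁻⁴ = 7.926×10⁻⁴ mol.
Φ = 3.49×10⁻⁴ mol / 7.926×10⁻⁴ mol photons = 0.44.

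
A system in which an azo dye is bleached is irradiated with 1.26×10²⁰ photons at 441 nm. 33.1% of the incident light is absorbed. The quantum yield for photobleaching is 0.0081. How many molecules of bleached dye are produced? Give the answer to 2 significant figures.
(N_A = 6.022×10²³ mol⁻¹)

3.4×10¹⁷ molecules

Moles of photons: 1.26×10²⁰ / 6.022×10²³ = 2.092×10⁻⁴ mol.
Photons absorbed: 0.331 × 2.092×10⁻⁴ = 6.925×10⁻⁵ mol.
Product: Φ × n_abs = 0.0081 × 6.925×10⁻⁵ = 5.609×10⁻⁷ mol.
As a count: 5.609×10⁻⁷ × 6.022×10²³ = 3.4×10¹⁷.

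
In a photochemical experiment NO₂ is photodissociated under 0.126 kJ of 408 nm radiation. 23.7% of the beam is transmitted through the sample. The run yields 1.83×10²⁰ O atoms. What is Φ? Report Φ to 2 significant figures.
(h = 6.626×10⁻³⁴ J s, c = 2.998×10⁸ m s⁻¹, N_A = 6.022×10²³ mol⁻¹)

Φ = 0.93

Product: 1.83×10²⁰ / 6.022×10²³ = 3.039×10⁻⁴ mol.
Photon energy at 408 nm: hc/λ = (6.626×10⁻³⁴)(2.998×10⁸)/(408×10⁻⁹) = 4.869×10⁻¹⁹ J.
Incident energy: 0.126 kJ = 126 J.
Photons incident: 126 / 4.869×10⁻¹⁹ = 2.588×10²⁰, i.e. 2.588×10²⁰/6.022×10²³ = 4.298×10⁻⁴ mol.
Fraction absorbed: 1 − 23.7/100 = 0.7630.
Photons absorbed: 0.7630 × 4.298×10⁻⁴ = 3.279×10⁻⁴ mol.
Φ = 3.039×10⁻⁴ mol / 3.279×10⁻⁴ mol photons = 0.93.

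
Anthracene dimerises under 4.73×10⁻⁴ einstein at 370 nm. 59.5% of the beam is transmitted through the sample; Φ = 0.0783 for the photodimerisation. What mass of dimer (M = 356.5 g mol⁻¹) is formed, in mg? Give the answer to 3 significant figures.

5.35 mg

Fraction absorbed: 1 − 59.5/100 = 0.4050.
Photons absorbed: 0.4050 × 4.73×10⁻⁴ = 1.916×10⁻⁴ mol.
Product: Φ × n_abs = 0.0783 × 1.916×10⁻⁴ = 1.500×10⁻⁵ mol.
Mass: 1.500×10⁻⁵ × 356.5 = 0.005348 g = 5.35 mg.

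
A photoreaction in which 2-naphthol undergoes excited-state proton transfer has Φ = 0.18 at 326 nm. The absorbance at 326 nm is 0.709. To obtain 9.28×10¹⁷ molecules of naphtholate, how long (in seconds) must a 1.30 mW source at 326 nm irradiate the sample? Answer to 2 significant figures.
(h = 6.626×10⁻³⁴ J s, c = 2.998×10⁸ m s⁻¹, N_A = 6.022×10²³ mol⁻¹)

Product: 9.28×10¹⁷ / 6.022×10²³ = 1.541×10⁻⁶ mol.
Photons that must be absorbed: 1.541×10⁻⁶ / 0.18 = 8.561×10⁻⁶ mol.
Fraction absorbed: 1 − 10^(−0.709) = 0.8046.
Incident photons needed: 8.561×10⁻⁶ / 0.8046 = 1.064×10⁻⁵ mol.
Photon energy: hc/λ = 6.093×10⁻¹⁹ J; per mole, 3.669×10⁵ J mol⁻¹.
Energy required: 1.064×10⁻⁵ × 3.669×10⁵ = 3.904 J.
Time: 3.904 J / 0.0013 W = 3000 s.

t ≈ 3000 s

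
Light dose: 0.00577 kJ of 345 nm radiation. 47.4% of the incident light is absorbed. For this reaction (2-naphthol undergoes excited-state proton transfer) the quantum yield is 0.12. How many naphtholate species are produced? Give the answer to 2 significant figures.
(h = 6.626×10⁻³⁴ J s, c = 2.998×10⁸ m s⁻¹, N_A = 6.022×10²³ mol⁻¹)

Photon energy at 345 nm: hc/λ = (6.626×10⁻³⁴)(2.998×10⁸)/(345×10⁻⁹) = 5.758×10⁻¹⁹ J.
Incident energy: 0.00577 kJ = 5.77 J.
Photons incident: 5.77 / 5.758×10⁻¹⁹ = 1.002×10¹⁹, i.e. 1.002×10¹⁹/6.022×10²³ = 1.664×10⁻⁵ mol.
Photons absorbed: 0.474 × 1.664×10⁻⁵ = 7.887×10⁻⁶ mol.
Product: Φ × n_abs = 0.12 × 7.887×10⁻⁶ = 9.464×10⁻⁷ mol.
As a count: 9.464×10⁻⁷ × 6.022×10²³ = 5.7×10¹⁷.

5.7×10¹⁷ species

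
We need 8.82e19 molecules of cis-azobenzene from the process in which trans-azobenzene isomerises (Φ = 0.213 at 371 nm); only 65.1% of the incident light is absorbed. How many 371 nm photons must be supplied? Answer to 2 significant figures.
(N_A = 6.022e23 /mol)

Product: 8.82e19 / 6.022e23 = 1.465e-4 mol.
Photons that must be absorbed: 1.465e-4 / 0.213 = 6.878e-4 mol.
Incident photons needed: 6.878e-4 / 0.651 = 0.001057 mol.
Photon count: 0.001057 × 6.022e23 = 6.4e20.

6.4e20 photons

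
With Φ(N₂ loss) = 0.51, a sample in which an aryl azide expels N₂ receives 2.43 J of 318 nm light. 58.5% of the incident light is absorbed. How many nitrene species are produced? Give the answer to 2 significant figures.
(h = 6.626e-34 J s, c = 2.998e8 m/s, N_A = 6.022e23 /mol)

Photon energy at 318 nm: hc/λ = (6.626e-34)(2.998e8)/(318e-9) = 6.247e-19 J.
Photons incident: 2.43 / 6.247e-19 = 3.890e18, i.e. 3.890e18/6.022e23 = 6.460e-6 mol.
Photons absorbed: 0.585 × 6.460e-6 = 3.779e-6 mol.
Product: Φ × n_abs = 0.51 × 3.779e-6 = 1.927e-6 mol.
As a count: 1.927e-6 × 6.022e23 = 1.2e18.

1.2e18 species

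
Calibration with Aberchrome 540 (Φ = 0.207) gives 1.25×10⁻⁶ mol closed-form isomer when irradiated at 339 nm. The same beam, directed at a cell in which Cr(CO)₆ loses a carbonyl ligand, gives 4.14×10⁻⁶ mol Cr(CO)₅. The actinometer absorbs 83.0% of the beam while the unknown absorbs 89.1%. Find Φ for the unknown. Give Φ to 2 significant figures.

Photons absorbed by the actinometer: 1.25×10⁻⁶ / 0.207 = 6.039×10⁻⁶ mol.
Incident flux: 6.039×10⁻⁶ / 0.830 = 7.276×10⁻⁶ einstein.
Absorbed by unknown: 0.891 × 7.276×10⁻⁶ = 6.483×10⁻⁶ mol.
Φ(unknown) = 4.14×10⁻⁶ / 6.483×10⁻⁶ = 0.64.

Φ = 0.64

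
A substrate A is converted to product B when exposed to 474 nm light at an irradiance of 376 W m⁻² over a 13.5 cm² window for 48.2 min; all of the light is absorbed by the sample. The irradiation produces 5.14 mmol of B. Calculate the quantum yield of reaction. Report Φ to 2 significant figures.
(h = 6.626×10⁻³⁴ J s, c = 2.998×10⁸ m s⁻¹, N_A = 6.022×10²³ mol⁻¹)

Product: 5.14 mmol = 0.00514 mol.
Photon energy at 474 nm: hc/λ = (6.626×10⁻³⁴)(2.998×10⁸)/(474×10⁻⁹) = 4.191×10⁻¹⁹ J.
Energy delivered: (376 W m⁻²)(13.5×10⁻⁴ m²)(2892 s) = 1468 J.
Photons incident: 1468 / 4.191×10⁻¹⁹ = 3.503×10²¹, i.e. 3.503×10²¹/6.022×10²³ = 0.005817 mol.
Φ = 0.00514 mol / 0.005817 mol photons = 0.88.

Φ = 0.88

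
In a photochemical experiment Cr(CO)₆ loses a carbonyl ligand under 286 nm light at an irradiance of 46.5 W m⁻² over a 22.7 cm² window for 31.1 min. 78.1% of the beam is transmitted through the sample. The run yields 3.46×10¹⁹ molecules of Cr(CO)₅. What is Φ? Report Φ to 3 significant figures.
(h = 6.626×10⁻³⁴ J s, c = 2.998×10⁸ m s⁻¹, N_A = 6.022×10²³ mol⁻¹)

Product: 3.46×10¹⁹ / 6.022×10²³ = 5.746×10⁻⁵ mol.
Photon energy at 286 nm: hc/λ = (6.626×10⁻³⁴)(2.998×10⁸)/(286×10⁻⁹) = 6.946×10⁻¹⁹ J.
Energy delivered: (46.5 W m⁻²)(22.7×10⁻⁴ m²)(1866 s) = 197.0 J.
Photons incident: 197.0 / 6.946×10⁻¹⁹ = 2.836×10²⁰, i.e. 2.836×10²⁰/6.022×10²³ = 4.709×10⁻⁴ mol.
Fraction absorbed: 1 − 78.1/100 = 0.2190.
Photons absorbed: 0.2190 × 4.709×10⁻⁴ = 1.031×10⁻⁴ mol.
Φ = 5.746×10⁻⁵ mol / 1.031×10⁻⁴ mol photons = 0.557.

Φ = 0.557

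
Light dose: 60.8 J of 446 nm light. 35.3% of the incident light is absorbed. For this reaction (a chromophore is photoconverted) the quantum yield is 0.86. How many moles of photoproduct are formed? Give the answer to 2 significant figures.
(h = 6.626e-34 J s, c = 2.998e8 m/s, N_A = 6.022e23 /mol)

6.9e-5 mol

Photon energy at 446 nm: hc/λ = (6.626e-34)(2.998e8)/(446e-9) = 4.454e-19 J.
Photons incident: 60.8 / 4.454e-19 = 1.365e20, i.e. 1.365e20/6.022e23 = 2.267e-4 mol.
Photons absorbed: 0.353 × 2.267e-4 = 8.003e-5 mol.
Product: Φ × n_abs = 0.86 × 8.003e-5 = 6.883e-5 mol.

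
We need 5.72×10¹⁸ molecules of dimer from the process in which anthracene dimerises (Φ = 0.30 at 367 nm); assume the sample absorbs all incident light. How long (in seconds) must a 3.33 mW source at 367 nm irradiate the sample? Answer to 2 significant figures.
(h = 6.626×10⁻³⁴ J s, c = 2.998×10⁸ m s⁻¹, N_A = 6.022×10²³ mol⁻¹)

t ≈ 3100 s

Product: 5.72×10¹⁸ / 6.022×10²³ = 9.499×10⁻⁶ mol.
Photons that must be absorbed: 9.499×10⁻⁶ / 0.30 = 3.166×10⁻⁵ mol.
Photon energy: hc/λ = 5.413×10⁻¹⁹ J; per mole, 3.260×10⁵ J mol⁻¹.
Energy required: 3.166×10⁻⁵ × 3.260×10⁵ = 10.32 J.
Time: 10.32 J / 0.00333 W = 3100 s.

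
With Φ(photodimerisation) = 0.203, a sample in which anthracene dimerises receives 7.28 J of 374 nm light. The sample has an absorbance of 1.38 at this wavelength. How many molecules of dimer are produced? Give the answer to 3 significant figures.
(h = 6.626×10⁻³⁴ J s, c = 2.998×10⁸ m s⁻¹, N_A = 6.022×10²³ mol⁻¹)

2.67×10¹⁸ molecules

Photon energy at 374 nm: hc/λ = (6.626×10⁻³⁴)(2.998×10⁸)/(374×10⁻⁹) = 5.311×10⁻¹⁹ J.
Photons incident: 7.28 / 5.311×10⁻¹⁹ = 1.371×10¹⁹, i.e. 1.371×10¹⁹/6.022×10²³ = 2.277×10⁻⁵ mol.
Fraction absorbed: 1 − 10^(−1.38) = 0.9583.
Photons absorbed: 0.9583 × 2.277×10⁻⁵ = 2.182×10⁻⁵ mol.
Product: Φ × n_abs = 0.203 × 2.182×10⁻⁵ = 4.429×10⁻⁶ mol.
As a count: 4.429×10⁻⁶ × 6.022×10²³ = 2.67×10¹⁸.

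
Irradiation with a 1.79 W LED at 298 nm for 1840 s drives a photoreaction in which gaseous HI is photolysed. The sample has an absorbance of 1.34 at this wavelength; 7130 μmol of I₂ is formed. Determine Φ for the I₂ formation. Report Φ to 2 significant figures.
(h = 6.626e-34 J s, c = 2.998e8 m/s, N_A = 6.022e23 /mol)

Product: 7130 μmol = 0.00713 mol.
Photon energy at 298 nm: hc/λ = (6.626e-34)(2.998e8)/(298e-9) = 6.666e-19 J.
Energy delivered: (1.79 W)(1840 s) = 3294 J.
Photons incident: 3294 / 6.666e-19 = 4.941e21, i.e. 4.941e21/6.022e23 = 0.008205 mol.
Fraction absorbed: 1 − 10^(−1.34) = 0.9543.
Photons absorbed: 0.9543 × 0.008205 = 0.007830 mol.
Φ = 0.00713 mol / 0.007830 mol photons = 0.91.

Φ = 0.91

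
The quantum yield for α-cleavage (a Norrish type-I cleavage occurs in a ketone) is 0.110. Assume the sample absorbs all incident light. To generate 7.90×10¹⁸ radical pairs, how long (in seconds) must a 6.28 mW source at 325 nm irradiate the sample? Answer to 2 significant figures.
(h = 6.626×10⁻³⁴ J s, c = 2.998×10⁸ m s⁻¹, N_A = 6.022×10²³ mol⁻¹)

Product: 7.90×10¹⁸ / 6.022×10²³ = 1.312×10⁻⁵ mol.
Photons that must be absorbed: 1.312×10⁻⁵ / 0.110 = 1.193×10⁻⁴ mol.
Photon energy: hc/λ = 6.112×10⁻¹⁹ J; per mole, 3.681×10⁵ J mol⁻¹.
Energy required: 1.193×10⁻⁴ × 3.681×10⁵ = 43.91 J.
Time: 43.91 J / 0.00628 W = 7000 s.

t ≈ 7000 s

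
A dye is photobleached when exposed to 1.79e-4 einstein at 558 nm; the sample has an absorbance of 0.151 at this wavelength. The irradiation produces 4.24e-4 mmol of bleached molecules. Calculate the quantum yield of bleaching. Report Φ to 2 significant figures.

Product: 4.24e-4 mmol = 4.24e-7 mol.
Fraction absorbed: 1 − 10^(−0.151) = 0.2937.
Photons absorbed: 0.2937 × 1.79e-4 = 5.257e-5 mol.
Φ = 4.24e-7 mol / 5.257e-5 mol photons = 0.0081.

Φ = 0.0081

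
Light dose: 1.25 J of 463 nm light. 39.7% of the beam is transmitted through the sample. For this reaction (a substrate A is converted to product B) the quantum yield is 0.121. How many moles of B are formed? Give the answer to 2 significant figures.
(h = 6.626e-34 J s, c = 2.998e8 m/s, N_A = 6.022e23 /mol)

3.5e-7 mol

Photon energy at 463 nm: hc/λ = (6.626e-34)(2.998e8)/(463e-9) = 4.290e-19 J.
Photons incident: 1.25 / 4.290e-19 = 2.914e18, i.e. 2.914e18/6.022e23 = 4.839e-6 mol.
Fraction absorbed: 1 − 39.7/100 = 0.6030.
Photons absorbed: 0.6030 × 4.839e-6 = 2.918e-6 mol.
Product: Φ × n_abs = 0.121 × 2.918e-6 = 3.531e-7 mol.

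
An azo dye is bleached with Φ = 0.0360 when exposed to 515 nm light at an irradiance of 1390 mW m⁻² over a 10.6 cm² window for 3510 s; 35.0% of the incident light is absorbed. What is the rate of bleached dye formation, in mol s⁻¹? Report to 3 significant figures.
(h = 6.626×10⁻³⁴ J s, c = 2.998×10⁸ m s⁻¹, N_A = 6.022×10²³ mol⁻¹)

Photon energy at 515 nm: hc/λ = (6.626×10⁻³⁴)(2.998×10⁸)/(515×10⁻⁹) = 3.857×10⁻¹⁹ J.
Energy delivered: (1390 mW m⁻²)(10.6×10⁻⁴ m²)(3510 s) = 5.172 J.
Photons incident: 5.172 / 3.857×10⁻¹⁹ = 1.341×10¹⁹, i.e. 1.341×10¹⁹/6.022×10²³ = 2.227×10⁻⁵ mol.
Photons absorbed: 0.350 × 2.227×10⁻⁵ = 7.795×10⁻⁶ mol.
Product formed: 0.0360 × 7.795×10⁻⁶ = 2.806×10⁻⁷ mol.
Rate: 2.806×10⁻⁷ / 3510 s = 7.99×10⁻¹¹ mol s⁻¹.

7.99×10⁻¹¹ mol s⁻¹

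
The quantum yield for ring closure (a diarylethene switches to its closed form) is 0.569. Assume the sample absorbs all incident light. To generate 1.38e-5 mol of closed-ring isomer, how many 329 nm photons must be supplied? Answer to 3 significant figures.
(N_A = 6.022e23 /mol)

1.46e19 photons

Photons that must be absorbed: 1.38e-5 / 0.569 = 2.425e-5 mol.
Photon count: 2.425e-5 × 6.022e23 = 1.46e19.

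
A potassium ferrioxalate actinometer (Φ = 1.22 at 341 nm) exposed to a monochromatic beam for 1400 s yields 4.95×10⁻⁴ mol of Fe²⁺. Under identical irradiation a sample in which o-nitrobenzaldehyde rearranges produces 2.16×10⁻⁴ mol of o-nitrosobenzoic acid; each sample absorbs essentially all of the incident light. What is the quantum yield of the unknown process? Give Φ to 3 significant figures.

Φ = 0.532

Photons absorbed by the actinometer: 4.95×10⁻⁴ / 1.22 = 4.057×10⁻⁴ mol.
Φ(unknown) = 2.16×10⁻⁴ / 4.057×10⁻⁴ = 0.532.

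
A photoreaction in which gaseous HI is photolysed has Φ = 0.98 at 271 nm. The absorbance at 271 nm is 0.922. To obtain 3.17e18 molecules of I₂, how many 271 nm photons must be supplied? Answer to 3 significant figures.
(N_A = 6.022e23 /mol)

3.67e18 photons

Product: 3.17e18 / 6.022e23 = 5.264e-6 mol.
Photons that must be absorbed: 5.264e-6 / 0.98 = 5.371e-6 mol.
Fraction absorbed: 1 − 10^(−0.922) = 0.8803.
Incident photons needed: 5.371e-6 / 0.8803 = 6.101e-6 mol.
Photon count: 6.101e-6 × 6.022e23 = 3.67e18.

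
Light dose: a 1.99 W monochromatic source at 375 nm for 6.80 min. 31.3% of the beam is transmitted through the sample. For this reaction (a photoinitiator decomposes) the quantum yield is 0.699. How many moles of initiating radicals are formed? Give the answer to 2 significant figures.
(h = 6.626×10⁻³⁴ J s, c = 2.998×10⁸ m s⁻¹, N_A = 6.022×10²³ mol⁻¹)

0.0012 mol

Photon energy at 375 nm: hc/λ = (6.626×10⁻³⁴)(2.998×10⁸)/(375×10⁻⁹) = 5.297×10⁻¹⁹ J.
Energy delivered: (1.99 W)(408 s) = 811.9 J.
Photons incident: 811.9 / 5.297×10⁻¹⁹ = 1.533×10²¹, i.e. 1.533×10²¹/6.022×10²³ = 0.002546 mol.
Fraction absorbed: 1 − 31.3/100 = 0.6870.
Photons absorbed: 0.6870 × 0.002546 = 0.001749 mol.
Product: Φ × n_abs = 0.699 × 0.001749 = 0.001223 mol.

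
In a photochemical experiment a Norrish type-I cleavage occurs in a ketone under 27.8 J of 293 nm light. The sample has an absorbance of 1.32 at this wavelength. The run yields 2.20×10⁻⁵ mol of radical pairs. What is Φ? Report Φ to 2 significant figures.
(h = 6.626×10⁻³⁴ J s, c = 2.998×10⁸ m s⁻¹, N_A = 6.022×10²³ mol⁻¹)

Φ = 0.34

Photon energy at 293 nm: hc/λ = (6.626×10⁻³⁴)(2.998×10⁸)/(293×10⁻⁹) = 6.780×10⁻¹⁹ J.
Photons incident: 27.8 / 6.780×10⁻¹⁹ = 4.100×10¹⁹, i.e. 4.100×10¹⁹/6.022×10²³ = 6.808×10⁻⁵ mol.
Fraction absorbed: 1 − 10^(−1.32) = 0.9521.
Photons absorbed: 0.9521 × 6.808×10⁻⁵ = 6.482×10⁻⁵ mol.
Φ = 2.20×10⁻⁵ mol / 6.482×10⁻⁵ mol photons = 0.34.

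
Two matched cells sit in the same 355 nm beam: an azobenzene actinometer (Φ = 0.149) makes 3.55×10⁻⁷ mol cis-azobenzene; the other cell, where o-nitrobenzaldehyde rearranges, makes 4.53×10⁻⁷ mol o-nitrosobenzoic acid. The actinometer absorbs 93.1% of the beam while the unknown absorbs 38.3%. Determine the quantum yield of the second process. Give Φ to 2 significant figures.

Photons absorbed by the actinometer: 3.55×10⁻⁷ / 0.149 = 2.383×10⁻⁶ mol.
Incident flux: 2.383×10⁻⁶ / 0.931 = 2.560×10⁻⁶ einstein.
Absorbed by unknown: 0.383 × 2.560×10⁻⁶ = 9.805×10⁻⁷ mol.
Φ(unknown) = 4.53×10⁻⁷ / 9.805×10⁻⁷ = 0.46.

Φ = 0.46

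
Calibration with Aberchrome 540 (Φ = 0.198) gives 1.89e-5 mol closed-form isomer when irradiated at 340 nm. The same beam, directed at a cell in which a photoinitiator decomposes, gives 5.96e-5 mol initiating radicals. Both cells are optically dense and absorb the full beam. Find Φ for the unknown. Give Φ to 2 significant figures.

Φ = 0.62

Photons absorbed by the actinometer: 1.89e-5 / 0.198 = 9.545e-5 mol.
Φ(unknown) = 5.96e-5 / 9.545e-5 = 0.62.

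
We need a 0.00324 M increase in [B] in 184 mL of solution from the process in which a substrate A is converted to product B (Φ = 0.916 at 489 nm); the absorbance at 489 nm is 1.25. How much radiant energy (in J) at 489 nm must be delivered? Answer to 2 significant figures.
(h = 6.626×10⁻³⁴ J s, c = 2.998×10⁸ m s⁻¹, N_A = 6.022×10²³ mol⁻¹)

170 J

Product: (0.00324 M)(0.184 L) = 5.962×10⁻⁴ mol.
Photons that must be absorbed: 5.962×10⁻⁴ / 0.916 = 6.509×10⁻⁴ mol.
Fraction absorbed: 1 − 10^(−1.25) = 0.9438.
Incident photons needed: 6.509×10⁻⁴ / 0.9438 = 6.897×10⁻⁴ mol.
Photon energy: hc/λ = 4.062×10⁻¹⁹ J; per mole, 2.446×10⁵ J mol⁻¹.
Energy required: 6.897×10⁻⁴ × 2.446×10⁵ = 170 J.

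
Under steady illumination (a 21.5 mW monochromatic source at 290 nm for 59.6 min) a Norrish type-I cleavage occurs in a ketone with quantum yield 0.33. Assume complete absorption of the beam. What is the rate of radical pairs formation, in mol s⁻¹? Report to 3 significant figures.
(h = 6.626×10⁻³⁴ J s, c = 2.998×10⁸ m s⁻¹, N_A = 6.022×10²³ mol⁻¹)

Photon energy at 290 nm: hc/λ = (6.626×10⁻³⁴)(2.998×10⁸)/(290×10⁻⁹) = 6.850×10⁻¹⁹ J.
Energy delivered: (21.5 mW)(3576 s) = 76.88 J.
Photons incident: 76.88 / 6.850×10⁻¹⁹ = 1.122×10²⁰, i.e. 1.122×10²⁰/6.022×10²³ = 1.863×10⁻⁴ mol.
Product formed: 0.33 × 1.863×10⁻⁴ = 6.148×10⁻⁵ mol.
Rate: 6.148×10⁻⁵ / 3576 s = 1.72×10⁻⁸ mol s⁻¹.

1.72×10⁻⁸ mol s⁻¹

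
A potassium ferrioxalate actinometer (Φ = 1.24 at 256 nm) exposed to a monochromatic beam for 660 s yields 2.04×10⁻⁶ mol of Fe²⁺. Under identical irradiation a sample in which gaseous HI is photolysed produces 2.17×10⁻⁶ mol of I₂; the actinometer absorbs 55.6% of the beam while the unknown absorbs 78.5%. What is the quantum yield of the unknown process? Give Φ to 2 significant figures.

Φ = 0.93

Photons absorbed by the actinometer: 2.04×10⁻⁶ / 1.24 = 1.645×10⁻⁶ mol.
Incident flux: 1.645×10⁻⁶ / 0.556 = 2.959×10⁻⁶ einstein.
Absorbed by unknown: 0.785 × 2.959×10⁻⁶ = 2.323×10⁻⁶ mol.
Φ(unknown) = 2.17×10⁻⁶ / 2.323×10⁻⁶ = 0.93.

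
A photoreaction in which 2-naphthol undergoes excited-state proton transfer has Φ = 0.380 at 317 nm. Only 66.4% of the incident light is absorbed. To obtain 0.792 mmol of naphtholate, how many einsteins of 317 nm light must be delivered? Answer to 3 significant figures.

0.00314 einstein

Product: 0.792 mmol = 7.92×10⁻⁴ mol.
Photons that must be absorbed: 7.92×10⁻⁴ / 0.380 = 0.002084 mol.
Incident photons needed: 0.002084 / 0.664 = 0.003139 mol.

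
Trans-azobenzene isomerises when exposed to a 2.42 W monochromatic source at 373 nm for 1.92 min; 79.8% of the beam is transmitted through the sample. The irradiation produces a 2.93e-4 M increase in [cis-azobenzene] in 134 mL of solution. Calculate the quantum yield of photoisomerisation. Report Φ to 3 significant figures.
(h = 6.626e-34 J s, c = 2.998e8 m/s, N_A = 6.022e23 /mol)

Product: (2.93e-4 M)(0.134 L) = 3.926e-5 mol.
Photon energy at 373 nm: hc/λ = (6.626e-34)(2.998e8)/(373e-9) = 5.326e-19 J.
Energy delivered: (2.42 W)(115.2 s) = 278.8 J.
Photons incident: 278.8 / 5.326e-19 = 5.235e20, i.e. 5.235e20/6.022e23 = 8.693e-4 mol.
Fraction absorbed: 1 − 79.8/100 = 0.2020.
Photons absorbed: 0.2020 × 8.693e-4 = 1.756e-4 mol.
Φ = 3.926e-5 mol / 1.756e-4 mol photons = 0.224.

Φ = 0.224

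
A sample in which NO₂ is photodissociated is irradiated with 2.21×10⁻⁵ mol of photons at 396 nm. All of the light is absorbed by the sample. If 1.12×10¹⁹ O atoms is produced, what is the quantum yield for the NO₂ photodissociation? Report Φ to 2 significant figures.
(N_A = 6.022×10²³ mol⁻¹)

Product: 1.12×10¹⁹ / 6.022×10²³ = 1.860×10⁻⁵ mol.
Φ = 1.860×10⁻⁵ mol / 2.21×10⁻⁵ mol photons = 0.84.

Φ = 0.84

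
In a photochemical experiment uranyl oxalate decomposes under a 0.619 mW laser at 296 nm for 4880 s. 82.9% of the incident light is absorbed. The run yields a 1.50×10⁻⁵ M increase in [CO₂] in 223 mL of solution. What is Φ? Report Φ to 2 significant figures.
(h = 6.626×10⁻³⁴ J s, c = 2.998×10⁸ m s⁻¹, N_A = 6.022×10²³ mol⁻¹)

Product: (1.50×10⁻⁵ M)(0.223 L) = 3.345×10⁻⁶ mol.
Photon energy at 296 nm: hc/λ = (6.626×10⁻³⁴)(2.998×10⁸)/(296×10⁻⁹) = 6.711×10⁻¹⁹ J.
Energy delivered: (0.619 mW)(4880 s) = 3.021 J.
Photons incident: 3.021 / 6.711×10⁻¹⁹ = 4.502×10¹⁸, i.e. 4.502×10¹⁸/6.022×10²³ = 7.476×10⁻⁶ mol.
Photons absorbed: 0.829 × 7.476×10⁻⁶ = 6.198×10⁻⁶ mol.
Φ = 3.345×10⁻⁶ mol / 6.198×10⁻⁶ mol photons = 0.54.

Φ = 0.54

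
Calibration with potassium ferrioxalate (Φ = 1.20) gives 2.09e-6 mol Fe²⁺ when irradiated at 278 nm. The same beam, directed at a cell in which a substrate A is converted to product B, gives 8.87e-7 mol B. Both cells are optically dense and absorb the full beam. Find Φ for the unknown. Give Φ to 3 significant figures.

Photons absorbed by the actinometer: 2.09e-6 / 1.20 = 1.742e-6 mol.
Φ(unknown) = 8.87e-7 / 1.742e-6 = 0.509.

Φ = 0.509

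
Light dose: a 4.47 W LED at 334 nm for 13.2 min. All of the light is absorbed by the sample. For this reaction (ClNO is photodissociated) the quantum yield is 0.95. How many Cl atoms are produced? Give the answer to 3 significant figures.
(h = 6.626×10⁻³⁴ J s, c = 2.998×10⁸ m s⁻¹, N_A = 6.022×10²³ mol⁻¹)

Photon energy at 334 nm: hc/λ = (6.626×10⁻³⁴)(2.998×10⁸)/(334×10⁻⁹) = 5.948×10⁻¹⁹ J.
Energy delivered: (4.47 W)(792 s) = 3540 J.
Photons incident: 3540 / 5.948×10⁻¹⁹ = 5.952×10²¹, i.e. 5.952×10²¹/6.022×10²³ = 0.009884 mol.
Product: Φ × n_abs = 0.95 × 0.009884 = 0.009390 mol.
As a count: 0.009390 × 6.022×10²³ = 5.65×10²¹.

5.65×10²¹ atoms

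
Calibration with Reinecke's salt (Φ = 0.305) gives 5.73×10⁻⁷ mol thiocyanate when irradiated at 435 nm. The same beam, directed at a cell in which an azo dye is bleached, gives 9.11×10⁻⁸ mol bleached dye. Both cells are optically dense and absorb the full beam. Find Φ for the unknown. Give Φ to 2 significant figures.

Photons absorbed by the actinometer: 5.73×10⁻⁷ / 0.305 = 1.879×10⁻⁶ mol.
Φ(unknown) = 9.11×10⁻⁸ / 1.879×10⁻⁶ = 0.048.

Φ = 0.048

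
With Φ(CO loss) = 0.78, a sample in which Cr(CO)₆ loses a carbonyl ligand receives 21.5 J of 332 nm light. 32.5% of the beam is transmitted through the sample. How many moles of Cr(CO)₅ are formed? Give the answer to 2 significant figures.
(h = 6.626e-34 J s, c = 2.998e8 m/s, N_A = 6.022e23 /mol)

Photon energy at 332 nm: hc/λ = (6.626e-34)(2.998e8)/(332e-9) = 5.983e-19 J.
Photons incident: 21.5 / 5.983e-19 = 3.594e19, i.e. 3.594e19/6.022e23 = 5.968e-5 mol.
Fraction absorbed: 1 − 32.5/100 = 0.6750.
Photons absorbed: 0.6750 × 5.968e-5 = 4.028e-5 mol.
Product: Φ × n_abs = 0.78 × 4.028e-5 = 3.142e-5 mol.

3.1e-5 mol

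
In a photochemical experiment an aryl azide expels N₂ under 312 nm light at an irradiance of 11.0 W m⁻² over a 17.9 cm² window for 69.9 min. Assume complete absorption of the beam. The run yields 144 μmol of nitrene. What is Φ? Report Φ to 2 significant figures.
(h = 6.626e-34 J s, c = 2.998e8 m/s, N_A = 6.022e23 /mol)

Product: 144 μmol = 1.44e-4 mol.
Photon energy at 312 nm: hc/λ = (6.626e-34)(2.998e8)/(312e-9) = 6.367e-19 J.
Energy delivered: (11.0 W m⁻²)(17.9e-4 m²)(4194 s) = 82.58 J.
Photons incident: 82.58 / 6.367e-19 = 1.297e20, i.e. 1.297e20/6.022e23 = 2.154e-4 mol.
Φ = 1.44e-4 mol / 2.154e-4 mol photons = 0.67.

Φ = 0.67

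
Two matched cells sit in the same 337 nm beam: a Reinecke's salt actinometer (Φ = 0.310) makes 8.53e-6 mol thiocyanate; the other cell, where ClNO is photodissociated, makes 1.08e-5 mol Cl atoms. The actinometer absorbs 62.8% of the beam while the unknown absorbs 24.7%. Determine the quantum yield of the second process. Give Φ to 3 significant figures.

Φ = 0.998

Photons absorbed by the actinometer: 8.53e-6 / 0.310 = 2.752e-5 mol.
Incident flux: 2.752e-5 / 0.628 = 4.382e-5 einstein.
Absorbed by unknown: 0.247 × 4.382e-5 = 1.082e-5 mol.
Φ(unknown) = 1.08e-5 / 1.082e-5 = 0.998.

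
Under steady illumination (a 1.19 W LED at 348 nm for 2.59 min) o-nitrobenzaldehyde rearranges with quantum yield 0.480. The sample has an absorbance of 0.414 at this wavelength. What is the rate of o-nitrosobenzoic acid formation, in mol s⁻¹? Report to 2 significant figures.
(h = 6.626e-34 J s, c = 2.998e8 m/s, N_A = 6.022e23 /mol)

1.0e-6 mol s⁻¹

Photon energy at 348 nm: hc/λ = (6.626e-34)(2.998e8)/(348e-9) = 5.708e-19 J.
Energy delivered: (1.19 W)(155.4 s) = 184.9 J.
Photons incident: 184.9 / 5.708e-19 = 3.239e20, i.e. 3.239e20/6.022e23 = 5.379e-4 mol.
Fraction absorbed: 1 − 10^(−0.414) = 0.6145.
Photons absorbed: 0.6145 × 5.379e-4 = 3.305e-4 mol.
Product formed: 0.480 × 3.305e-4 = 1.586e-4 mol.
Rate: 1.586e-4 / 155.4 s = 1.0e-6 mol s⁻¹.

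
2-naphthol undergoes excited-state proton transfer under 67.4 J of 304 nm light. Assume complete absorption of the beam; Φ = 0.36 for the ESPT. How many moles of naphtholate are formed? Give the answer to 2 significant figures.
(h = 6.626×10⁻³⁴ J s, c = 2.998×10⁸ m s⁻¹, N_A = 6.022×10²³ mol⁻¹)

6.2×10⁻⁵ mol

Photon energy at 304 nm: hc/λ = (6.626×10⁻³⁴)(2.998×10⁸)/(304×10⁻⁹) = 6.534×10⁻¹⁹ J.
Photons incident: 67.4 / 6.534×10⁻¹⁹ = 1.032×10²⁰, i.e. 1.032×10²⁰/6.022×10²³ = 1.714×10⁻⁴ mol.
Product: Φ × n_abs = 0.36 × 1.714×10⁻⁴ = 6.170×10⁻⁵ mol.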